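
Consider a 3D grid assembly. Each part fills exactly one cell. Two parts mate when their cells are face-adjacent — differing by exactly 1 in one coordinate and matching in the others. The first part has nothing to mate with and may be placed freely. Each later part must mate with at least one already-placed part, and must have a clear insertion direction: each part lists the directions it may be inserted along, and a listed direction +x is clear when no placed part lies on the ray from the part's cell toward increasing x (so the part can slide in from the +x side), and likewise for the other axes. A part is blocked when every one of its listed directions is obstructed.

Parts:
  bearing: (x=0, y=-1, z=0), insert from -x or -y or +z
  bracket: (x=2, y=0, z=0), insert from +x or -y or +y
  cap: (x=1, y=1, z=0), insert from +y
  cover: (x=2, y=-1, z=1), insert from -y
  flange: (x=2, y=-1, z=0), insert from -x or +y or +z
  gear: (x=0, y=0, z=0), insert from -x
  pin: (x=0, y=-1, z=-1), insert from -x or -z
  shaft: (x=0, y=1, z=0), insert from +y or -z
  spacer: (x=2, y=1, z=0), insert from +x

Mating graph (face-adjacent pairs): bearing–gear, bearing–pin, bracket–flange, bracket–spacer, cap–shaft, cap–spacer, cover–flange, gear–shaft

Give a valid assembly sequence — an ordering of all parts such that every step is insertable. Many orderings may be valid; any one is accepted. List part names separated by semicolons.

1. flange@(2, -1, 0) [-x clear] — {flange}
2. bracket@(2, 0, 0) [+x clear] — {bracket, flange}
3. cover@(2, -1, 1) [-y clear] — {bracket, cover, flange}
4. spacer@(2, 1, 0) [+x clear] — {bracket, cover, flange, spacer}
5. cap@(1, 1, 0) [+y clear] — {bracket, cap, cover, flange, spacer}
6. shaft@(0, 1, 0) [+y clear] — {bracket, cap, cover, flange, shaft, spacer}
7. gear@(0, 0, 0) [-x clear] — {bracket, cap, cover, flange, gear, shaft, spacer}
8. bearing@(0, -1, 0) [-x clear] — {bearing, bracket, cap, cover, flange, gear, shaft, spacer}
9. pin@(0, -1, -1) [-x clear] — {bearing, bracket, cap, cover, flange, gear, pin, shaft, spacer}

flange; bracket; cover; spacer; cap; shaft; gear; bearing; pin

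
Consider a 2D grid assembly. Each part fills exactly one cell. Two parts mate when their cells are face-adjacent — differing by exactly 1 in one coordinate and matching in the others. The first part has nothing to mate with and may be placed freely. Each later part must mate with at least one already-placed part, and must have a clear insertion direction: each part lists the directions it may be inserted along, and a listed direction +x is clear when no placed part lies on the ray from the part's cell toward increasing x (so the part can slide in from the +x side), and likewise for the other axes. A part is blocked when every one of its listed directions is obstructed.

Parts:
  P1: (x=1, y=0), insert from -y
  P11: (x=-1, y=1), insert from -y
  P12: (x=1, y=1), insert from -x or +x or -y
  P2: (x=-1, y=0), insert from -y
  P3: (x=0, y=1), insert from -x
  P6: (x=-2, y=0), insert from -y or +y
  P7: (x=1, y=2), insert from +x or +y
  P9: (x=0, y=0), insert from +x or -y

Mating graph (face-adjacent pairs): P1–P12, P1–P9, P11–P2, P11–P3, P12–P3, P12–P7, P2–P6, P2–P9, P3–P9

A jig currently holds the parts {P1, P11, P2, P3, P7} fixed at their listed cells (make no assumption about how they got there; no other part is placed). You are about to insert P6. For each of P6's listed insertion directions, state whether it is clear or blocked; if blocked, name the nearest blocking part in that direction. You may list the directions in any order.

-y: ray from P6(-2, 0) has no placed part ⇒ clear
+y: ray from P6(-2, 0) has no placed part ⇒ clear

+y: clear; -y: clear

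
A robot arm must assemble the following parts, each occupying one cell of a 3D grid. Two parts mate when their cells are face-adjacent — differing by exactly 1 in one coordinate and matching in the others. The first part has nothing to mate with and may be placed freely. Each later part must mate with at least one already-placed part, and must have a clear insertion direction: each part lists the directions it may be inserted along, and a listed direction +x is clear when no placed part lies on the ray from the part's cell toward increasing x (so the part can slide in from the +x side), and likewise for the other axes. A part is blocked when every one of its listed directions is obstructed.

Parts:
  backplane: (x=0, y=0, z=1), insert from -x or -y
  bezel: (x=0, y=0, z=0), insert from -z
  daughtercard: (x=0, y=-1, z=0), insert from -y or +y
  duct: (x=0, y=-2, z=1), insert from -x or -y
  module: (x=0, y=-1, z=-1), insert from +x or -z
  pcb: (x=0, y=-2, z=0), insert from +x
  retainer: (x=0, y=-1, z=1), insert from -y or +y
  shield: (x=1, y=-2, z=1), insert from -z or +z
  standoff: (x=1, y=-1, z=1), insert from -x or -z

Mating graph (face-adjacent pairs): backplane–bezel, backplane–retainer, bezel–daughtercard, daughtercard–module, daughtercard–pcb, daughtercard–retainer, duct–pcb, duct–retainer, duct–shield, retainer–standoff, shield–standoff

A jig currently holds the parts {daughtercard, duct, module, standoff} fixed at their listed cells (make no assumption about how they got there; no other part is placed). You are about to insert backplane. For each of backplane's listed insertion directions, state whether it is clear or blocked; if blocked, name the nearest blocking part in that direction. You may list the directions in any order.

-x: ray from backplane(0, 0, 1) has no placed part ⇒ clear
-y: nearest on ray is duct@(0, -2, 1) ⇒ blocked

-x: clear; -y: blocked by duct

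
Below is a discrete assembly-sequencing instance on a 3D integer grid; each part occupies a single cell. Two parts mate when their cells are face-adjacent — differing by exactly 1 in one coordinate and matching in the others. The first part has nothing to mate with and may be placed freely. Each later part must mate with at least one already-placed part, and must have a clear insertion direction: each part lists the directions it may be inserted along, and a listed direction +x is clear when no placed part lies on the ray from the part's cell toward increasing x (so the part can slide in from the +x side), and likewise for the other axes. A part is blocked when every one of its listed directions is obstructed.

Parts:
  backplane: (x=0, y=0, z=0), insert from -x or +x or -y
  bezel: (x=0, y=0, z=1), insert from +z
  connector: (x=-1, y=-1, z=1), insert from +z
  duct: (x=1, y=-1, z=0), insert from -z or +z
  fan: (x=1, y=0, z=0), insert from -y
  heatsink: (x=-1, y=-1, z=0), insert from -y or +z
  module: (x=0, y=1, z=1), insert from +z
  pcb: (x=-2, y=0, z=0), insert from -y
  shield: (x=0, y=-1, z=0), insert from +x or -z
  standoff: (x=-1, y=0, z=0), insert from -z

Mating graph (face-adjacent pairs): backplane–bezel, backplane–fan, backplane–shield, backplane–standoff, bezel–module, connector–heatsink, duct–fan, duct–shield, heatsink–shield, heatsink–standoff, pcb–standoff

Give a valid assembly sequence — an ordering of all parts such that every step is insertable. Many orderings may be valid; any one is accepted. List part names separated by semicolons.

1. bezel@(0, 0, 1) [+z clear] — {bezel}
2. backplane@(0, 0, 0) [-x clear] — {backplane, bezel}
3. standoff@(-1, 0, 0) [-z clear] — {backplane, bezel, standoff}
4. pcb@(-2, 0, 0) [-y clear] — {backplane, bezel, pcb, standoff}
5. shield@(0, -1, 0) [+x clear] — {backplane, bezel, pcb, shield, standoff}
6. fan@(1, 0, 0) [-y clear] — {backplane, bezel, fan, pcb, shield, standoff}
7. duct@(1, -1, 0) [-z clear] — {backplane, bezel, duct, fan, pcb, shield, standoff}
8. module@(0, 1, 1) [+z clear] — {backplane, bezel, duct, fan, module, pcb, shield, standoff}
9. heatsink@(-1, -1, 0) [-y clear] — {backplane, bezel, duct, fan, heatsink, module, pcb, shield, standoff}
10. connector@(-1, -1, 1) [+z clear] — {backplane, bezel, connector, duct, fan, heatsink, module, pcb, shield, standoff}

bezel; backplane; standoff; pcb; shield; fan; duct; module; heatsink; connector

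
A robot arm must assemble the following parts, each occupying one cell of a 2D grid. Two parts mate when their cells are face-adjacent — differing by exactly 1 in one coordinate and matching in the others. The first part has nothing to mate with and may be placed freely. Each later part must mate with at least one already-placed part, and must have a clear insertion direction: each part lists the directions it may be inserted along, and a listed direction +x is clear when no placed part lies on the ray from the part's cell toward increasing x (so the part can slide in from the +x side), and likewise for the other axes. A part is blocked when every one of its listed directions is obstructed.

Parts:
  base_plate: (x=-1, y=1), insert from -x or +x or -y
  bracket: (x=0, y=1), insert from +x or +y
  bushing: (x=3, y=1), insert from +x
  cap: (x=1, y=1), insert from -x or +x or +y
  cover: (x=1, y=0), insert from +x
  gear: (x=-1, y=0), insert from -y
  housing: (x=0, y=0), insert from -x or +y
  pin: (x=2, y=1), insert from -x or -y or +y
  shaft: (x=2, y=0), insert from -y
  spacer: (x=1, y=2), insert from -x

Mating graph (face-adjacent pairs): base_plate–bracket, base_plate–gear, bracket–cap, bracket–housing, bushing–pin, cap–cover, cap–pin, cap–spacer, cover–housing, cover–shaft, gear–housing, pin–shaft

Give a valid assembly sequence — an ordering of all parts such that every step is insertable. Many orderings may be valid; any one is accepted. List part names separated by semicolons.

gear; base_plate; housing; cover; shaft; pin; cap; spacer; bushing; bracket

1. gear@(-1, 0) [-y clear] — {gear}
2. base_plate@(-1, 1) [-x clear] — {base_plate, gear}
3. housing@(0, 0) [+y clear] — {base_plate, gear, housing}
4. cover@(1, 0) [+x clear] — {base_plate, cover, gear, housing}
5. shaft@(2, 0) [-y clear] — {base_plate, cover, gear, housing, shaft}
6. pin@(2, 1) [+y clear] — {base_plate, cover, gear, housing, pin, shaft}
7. cap@(1, 1) [+y clear] — {base_plate, cap, cover, gear, housing, pin, shaft}
8. spacer@(1, 2) [-x clear] — {base_plate, cap, cover, gear, housing, pin, shaft, spacer}
9. bushing@(3, 1) [+x clear] — {base_plate, bushing, cap, cover, gear, housing, pin, shaft, spacer}
10. bracket@(0, 1) [+y clear] — {base_plate, bracket, bushing, cap, cover, gear, housing, pin, shaft, spacer}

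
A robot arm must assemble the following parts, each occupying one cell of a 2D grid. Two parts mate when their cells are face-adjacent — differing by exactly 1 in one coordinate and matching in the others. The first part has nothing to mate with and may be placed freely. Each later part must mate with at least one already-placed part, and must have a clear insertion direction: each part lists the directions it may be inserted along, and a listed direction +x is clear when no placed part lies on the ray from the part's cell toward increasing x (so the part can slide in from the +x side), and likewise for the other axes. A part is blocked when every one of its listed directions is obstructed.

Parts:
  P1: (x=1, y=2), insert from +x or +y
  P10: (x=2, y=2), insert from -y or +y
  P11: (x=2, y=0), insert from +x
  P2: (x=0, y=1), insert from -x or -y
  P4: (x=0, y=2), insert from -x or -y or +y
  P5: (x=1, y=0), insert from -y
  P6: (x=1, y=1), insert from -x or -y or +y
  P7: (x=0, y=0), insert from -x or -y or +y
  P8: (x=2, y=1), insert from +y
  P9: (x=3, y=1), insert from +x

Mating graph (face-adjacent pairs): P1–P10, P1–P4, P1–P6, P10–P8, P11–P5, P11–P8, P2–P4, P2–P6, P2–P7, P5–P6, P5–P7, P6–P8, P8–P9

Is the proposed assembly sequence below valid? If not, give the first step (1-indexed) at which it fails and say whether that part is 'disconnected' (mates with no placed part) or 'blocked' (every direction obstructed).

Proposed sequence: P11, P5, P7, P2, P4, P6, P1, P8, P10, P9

Valid

1. P11@(2, 0) [+x clear] — {P11}
2. P5@(1, 0) [-y clear] — {P11, P5}
3. P7@(0, 0) [-x clear] — {P11, P5, P7}
4. P2@(0, 1) [-x clear] — {P11, P2, P5, P7}
5. P4@(0, 2) [-x clear] — {P11, P2, P4, P5, P7}
6. P6@(1, 1) [+y clear] — {P11, P2, P4, P5, P6, P7}
7. P1@(1, 2) [+x clear] — {P1, P11, P2, P4, P5, P6, P7}
8. P8@(2, 1) [+y clear] — {P1, P11, P2, P4, P5, P6, P7, P8}
9. P10@(2, 2) [+y clear] — {P1, P10, P11, P2, P4, P5, P6, P7, P8}
10. P9@(3, 1) [+x clear] — {P1, P10, P11, P2, P4, P5, P6, P7, P8, P9}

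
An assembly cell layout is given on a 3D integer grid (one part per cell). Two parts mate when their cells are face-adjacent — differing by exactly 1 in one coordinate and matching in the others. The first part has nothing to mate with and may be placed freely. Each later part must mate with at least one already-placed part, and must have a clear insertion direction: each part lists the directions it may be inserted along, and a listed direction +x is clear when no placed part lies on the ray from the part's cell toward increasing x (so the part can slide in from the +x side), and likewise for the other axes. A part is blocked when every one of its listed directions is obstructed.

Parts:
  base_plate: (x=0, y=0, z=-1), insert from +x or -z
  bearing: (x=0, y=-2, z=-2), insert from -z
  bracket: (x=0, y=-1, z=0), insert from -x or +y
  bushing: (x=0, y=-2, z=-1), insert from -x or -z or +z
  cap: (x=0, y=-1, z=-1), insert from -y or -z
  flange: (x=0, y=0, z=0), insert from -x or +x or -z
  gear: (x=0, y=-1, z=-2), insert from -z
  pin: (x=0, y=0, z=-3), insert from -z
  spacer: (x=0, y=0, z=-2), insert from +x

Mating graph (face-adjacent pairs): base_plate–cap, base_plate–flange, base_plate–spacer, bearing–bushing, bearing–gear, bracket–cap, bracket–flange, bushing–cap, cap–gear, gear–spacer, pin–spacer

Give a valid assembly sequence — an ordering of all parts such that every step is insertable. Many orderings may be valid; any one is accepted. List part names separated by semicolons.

1. pin@(0, 0, -3) [-z clear] — {pin}
2. spacer@(0, 0, -2) [+x clear] — {pin, spacer}
3. gear@(0, -1, -2) [-z clear] — {gear, pin, spacer}
4. bearing@(0, -2, -2) [-z clear] — {bearing, gear, pin, spacer}
5. base_plate@(0, 0, -1) [+x clear] — {base_plate, bearing, gear, pin, spacer}
6. flange@(0, 0, 0) [-x clear] — {base_plate, bearing, flange, gear, pin, spacer}
7. bracket@(0, -1, 0) [-x clear] — {base_plate, bearing, bracket, flange, gear, pin, spacer}
8. cap@(0, -1, -1) [-y clear] — {base_plate, bearing, bracket, cap, flange, gear, pin, spacer}
9. bushing@(0, -2, -1) [-x clear] — {base_plate, bearing, bracket, bushing, cap, flange, gear, pin, spacer}

pin; spacer; gear; bearing; base_plate; flange; bracket; cap; bushing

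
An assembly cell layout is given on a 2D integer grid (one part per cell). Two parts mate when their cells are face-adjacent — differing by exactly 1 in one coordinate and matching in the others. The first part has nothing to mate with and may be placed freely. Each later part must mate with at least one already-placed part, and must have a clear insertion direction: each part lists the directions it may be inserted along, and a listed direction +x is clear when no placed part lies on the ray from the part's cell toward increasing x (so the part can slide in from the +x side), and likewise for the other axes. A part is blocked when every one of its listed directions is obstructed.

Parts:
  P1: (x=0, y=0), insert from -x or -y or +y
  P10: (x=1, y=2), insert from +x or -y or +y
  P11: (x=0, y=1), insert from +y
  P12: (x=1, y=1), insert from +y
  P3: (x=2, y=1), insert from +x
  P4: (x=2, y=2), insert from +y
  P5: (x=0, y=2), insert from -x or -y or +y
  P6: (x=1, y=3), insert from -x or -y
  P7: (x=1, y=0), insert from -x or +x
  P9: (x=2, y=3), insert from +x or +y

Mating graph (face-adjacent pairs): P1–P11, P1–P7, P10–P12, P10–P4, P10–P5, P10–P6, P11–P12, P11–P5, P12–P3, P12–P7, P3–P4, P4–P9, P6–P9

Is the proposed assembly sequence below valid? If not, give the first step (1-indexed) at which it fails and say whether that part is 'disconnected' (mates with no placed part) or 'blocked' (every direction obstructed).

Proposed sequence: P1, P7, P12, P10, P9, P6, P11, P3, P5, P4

Invalid at step 5 (disconnected)

1. P1@(0, 0) [-x clear] — {P1}
2. P7@(1, 0) [+x clear] — {P1, P7}
3. P12@(1, 1) [+y clear] — {P1, P12, P7}
4. P10@(1, 2) [+x clear] — {P1, P10, P12, P7}
5. P9@(2, 3) — no placed neighbour ⇒ disconnected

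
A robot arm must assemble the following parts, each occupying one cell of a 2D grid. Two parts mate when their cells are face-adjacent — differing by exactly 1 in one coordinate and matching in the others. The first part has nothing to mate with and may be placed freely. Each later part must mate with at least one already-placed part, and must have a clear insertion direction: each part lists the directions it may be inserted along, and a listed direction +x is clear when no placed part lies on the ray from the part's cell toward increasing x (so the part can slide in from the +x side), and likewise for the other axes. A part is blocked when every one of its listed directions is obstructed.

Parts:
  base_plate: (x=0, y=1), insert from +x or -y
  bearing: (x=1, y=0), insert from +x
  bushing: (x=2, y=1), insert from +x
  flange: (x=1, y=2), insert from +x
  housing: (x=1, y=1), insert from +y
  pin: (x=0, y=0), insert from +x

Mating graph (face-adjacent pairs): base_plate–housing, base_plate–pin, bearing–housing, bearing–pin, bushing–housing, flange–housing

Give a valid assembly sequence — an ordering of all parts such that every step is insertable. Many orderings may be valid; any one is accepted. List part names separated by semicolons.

pin; base_plate; housing; bushing; flange; bearing

1. pin@(0, 0) [+x clear] — {pin}
2. base_plate@(0, 1) [+x clear] — {base_plate, pin}
3. housing@(1, 1) [+y clear] — {base_plate, housing, pin}
4. bushing@(2, 1) [+x clear] — {base_plate, bushing, housing, pin}
5. flange@(1, 2) [+x clear] — {base_plate, bushing, flange, housing, pin}
6. bearing@(1, 0) [+x clear] — {base_plate, bearing, bushing, flange, housing, pin}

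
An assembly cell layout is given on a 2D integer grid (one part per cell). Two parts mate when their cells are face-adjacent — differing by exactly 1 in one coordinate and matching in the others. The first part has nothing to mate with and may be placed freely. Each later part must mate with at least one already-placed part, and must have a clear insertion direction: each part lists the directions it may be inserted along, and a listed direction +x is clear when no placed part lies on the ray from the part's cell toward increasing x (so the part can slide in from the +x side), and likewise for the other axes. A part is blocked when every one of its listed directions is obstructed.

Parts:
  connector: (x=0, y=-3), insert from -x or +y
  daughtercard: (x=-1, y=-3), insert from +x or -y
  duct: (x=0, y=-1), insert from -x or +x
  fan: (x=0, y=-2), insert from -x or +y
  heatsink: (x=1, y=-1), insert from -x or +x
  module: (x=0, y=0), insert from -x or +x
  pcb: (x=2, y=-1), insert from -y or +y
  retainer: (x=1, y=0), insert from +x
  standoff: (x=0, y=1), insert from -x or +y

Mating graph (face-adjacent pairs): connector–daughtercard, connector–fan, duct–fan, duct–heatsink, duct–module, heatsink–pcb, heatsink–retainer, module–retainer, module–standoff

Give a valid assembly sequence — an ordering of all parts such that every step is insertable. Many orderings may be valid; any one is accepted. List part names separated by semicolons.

duct; heatsink; fan; connector; pcb; daughtercard; retainer; module; standoff

1. duct@(0, -1) [-x clear] — {duct}
2. heatsink@(1, -1) [+x clear] — {duct, heatsink}
3. fan@(0, -2) [-x clear] — {duct, fan, heatsink}
4. connector@(0, -3) [-x clear] — {connector, duct, fan, heatsink}
5. pcb@(2, -1) [-y clear] — {connector, duct, fan, heatsink, pcb}
6. daughtercard@(-1, -3) [-y clear] — {connector, daughtercard, duct, fan, heatsink, pcb}
7. retainer@(1, 0) [+x clear] — {connector, daughtercard, duct, fan, heatsink, pcb, retainer}
8. module@(0, 0) [-x clear] — {connector, daughtercard, duct, fan, heatsink, module, pcb, retainer}
9. standoff@(0, 1) [-x clear] — {connector, daughtercard, duct, fan, heatsink, module, pcb, retainer, standoff}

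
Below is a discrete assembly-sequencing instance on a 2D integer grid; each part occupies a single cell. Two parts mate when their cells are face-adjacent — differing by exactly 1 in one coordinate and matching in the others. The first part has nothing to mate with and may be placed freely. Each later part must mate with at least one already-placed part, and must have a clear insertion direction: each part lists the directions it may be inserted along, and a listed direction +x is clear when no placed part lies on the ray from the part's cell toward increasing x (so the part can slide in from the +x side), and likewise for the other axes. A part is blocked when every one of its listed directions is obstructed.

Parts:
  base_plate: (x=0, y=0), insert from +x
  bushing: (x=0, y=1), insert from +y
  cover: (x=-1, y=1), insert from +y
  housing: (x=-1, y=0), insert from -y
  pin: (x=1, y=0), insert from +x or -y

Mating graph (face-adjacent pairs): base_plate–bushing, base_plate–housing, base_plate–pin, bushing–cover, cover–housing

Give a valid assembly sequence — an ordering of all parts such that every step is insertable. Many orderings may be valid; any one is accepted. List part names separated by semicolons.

1. cover@(-1, 1) [+y clear] — {cover}
2. bushing@(0, 1) [+y clear] — {bushing, cover}
3. housing@(-1, 0) [-y clear] — {bushing, cover, housing}
4. base_plate@(0, 0) [+x clear] — {base_plate, bushing, cover, housing}
5. pin@(1, 0) [+x clear] — {base_plate, bushing, cover, housing, pin}

cover; bushing; housing; base_plate; pin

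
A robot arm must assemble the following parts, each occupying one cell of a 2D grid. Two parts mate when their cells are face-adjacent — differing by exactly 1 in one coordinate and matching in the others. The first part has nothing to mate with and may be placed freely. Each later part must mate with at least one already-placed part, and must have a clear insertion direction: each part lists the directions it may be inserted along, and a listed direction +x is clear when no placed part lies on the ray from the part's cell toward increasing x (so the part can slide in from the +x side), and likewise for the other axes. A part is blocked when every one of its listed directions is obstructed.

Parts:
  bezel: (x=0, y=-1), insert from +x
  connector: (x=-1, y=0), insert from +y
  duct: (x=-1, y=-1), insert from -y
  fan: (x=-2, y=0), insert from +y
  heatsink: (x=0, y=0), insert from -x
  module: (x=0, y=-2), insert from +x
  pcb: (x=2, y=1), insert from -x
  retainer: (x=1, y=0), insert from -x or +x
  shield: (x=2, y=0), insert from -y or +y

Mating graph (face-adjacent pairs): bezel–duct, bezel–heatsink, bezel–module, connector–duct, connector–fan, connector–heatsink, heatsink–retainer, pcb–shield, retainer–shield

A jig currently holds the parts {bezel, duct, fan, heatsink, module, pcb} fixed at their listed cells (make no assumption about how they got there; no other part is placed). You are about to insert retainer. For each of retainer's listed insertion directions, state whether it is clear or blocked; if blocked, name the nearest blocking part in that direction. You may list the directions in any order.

-x: nearest on ray is heatsink@(0, 0) ⇒ blocked
+x: ray from retainer(1, 0) has no placed part ⇒ clear

+x: clear; -x: blocked by heatsink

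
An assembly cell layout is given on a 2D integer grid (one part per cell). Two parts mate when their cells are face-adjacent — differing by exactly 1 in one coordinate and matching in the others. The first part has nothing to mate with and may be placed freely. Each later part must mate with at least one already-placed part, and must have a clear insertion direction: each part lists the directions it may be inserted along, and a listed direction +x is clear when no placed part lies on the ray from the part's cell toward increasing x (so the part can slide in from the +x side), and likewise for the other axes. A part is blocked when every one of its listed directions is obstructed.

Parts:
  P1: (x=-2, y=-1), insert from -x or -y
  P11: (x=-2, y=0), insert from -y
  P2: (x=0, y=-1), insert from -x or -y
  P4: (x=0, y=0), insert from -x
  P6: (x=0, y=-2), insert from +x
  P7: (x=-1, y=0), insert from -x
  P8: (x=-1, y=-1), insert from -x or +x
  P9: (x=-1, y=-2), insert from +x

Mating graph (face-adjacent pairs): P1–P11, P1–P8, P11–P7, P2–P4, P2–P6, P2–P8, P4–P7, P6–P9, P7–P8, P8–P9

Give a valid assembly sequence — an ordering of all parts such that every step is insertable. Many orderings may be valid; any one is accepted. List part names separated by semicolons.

1. P8@(-1, -1) [-x clear] — {P8}
2. P9@(-1, -2) [+x clear] — {P8, P9}
3. P2@(0, -1) [-y clear] — {P2, P8, P9}
4. P6@(0, -2) [+x clear] — {P2, P6, P8, P9}
5. P4@(0, 0) [-x clear] — {P2, P4, P6, P8, P9}
6. P7@(-1, 0) [-x clear] — {P2, P4, P6, P7, P8, P9}
7. P11@(-2, 0) [-y clear] — {P11, P2, P4, P6, P7, P8, P9}
8. P1@(-2, -1) [-x clear] — {P1, P11, P2, P4, P6, P7, P8, P9}

P8; P9; P2; P6; P4; P7; P11; P1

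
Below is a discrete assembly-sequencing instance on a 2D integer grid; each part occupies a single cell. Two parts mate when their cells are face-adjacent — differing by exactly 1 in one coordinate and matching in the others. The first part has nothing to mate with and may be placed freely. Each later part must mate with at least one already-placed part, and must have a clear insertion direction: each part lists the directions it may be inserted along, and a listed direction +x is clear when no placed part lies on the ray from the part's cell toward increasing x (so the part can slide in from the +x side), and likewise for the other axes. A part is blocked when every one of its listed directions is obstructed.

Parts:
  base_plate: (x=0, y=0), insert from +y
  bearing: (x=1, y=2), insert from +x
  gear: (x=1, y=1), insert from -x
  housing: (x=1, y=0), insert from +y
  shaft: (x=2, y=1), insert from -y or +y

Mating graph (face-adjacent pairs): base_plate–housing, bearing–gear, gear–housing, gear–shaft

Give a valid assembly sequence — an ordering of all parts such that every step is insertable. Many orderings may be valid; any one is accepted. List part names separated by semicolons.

1. housing@(1, 0) [+y clear] — {housing}
2. gear@(1, 1) [-x clear] — {gear, housing}
3. shaft@(2, 1) [-y clear] — {gear, housing, shaft}
4. bearing@(1, 2) [+x clear] — {bearing, gear, housing, shaft}
5. base_plate@(0, 0) [+y clear] — {base_plate, bearing, gear, housing, shaft}

housing; gear; shaft; bearing; base_plate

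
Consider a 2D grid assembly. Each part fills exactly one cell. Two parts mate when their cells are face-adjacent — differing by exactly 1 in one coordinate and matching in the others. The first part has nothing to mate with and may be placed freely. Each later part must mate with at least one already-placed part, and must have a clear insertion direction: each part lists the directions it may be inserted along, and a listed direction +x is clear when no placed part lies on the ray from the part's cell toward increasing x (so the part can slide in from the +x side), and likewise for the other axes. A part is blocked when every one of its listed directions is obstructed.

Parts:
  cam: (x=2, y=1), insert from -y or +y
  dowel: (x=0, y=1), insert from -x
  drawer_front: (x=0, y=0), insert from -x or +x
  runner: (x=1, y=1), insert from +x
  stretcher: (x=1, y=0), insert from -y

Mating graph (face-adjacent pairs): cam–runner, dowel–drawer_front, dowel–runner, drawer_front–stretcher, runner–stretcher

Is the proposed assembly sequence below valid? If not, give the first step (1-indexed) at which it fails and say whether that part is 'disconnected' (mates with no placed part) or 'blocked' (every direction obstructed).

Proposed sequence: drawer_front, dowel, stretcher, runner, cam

Valid

1. drawer_front@(0, 0) [-x clear] — {drawer_front}
2. dowel@(0, 1) [-x clear] — {dowel, drawer_front}
3. stretcher@(1, 0) [-y clear] — {dowel, drawer_front, stretcher}
4. runner@(1, 1) [+x clear] — {dowel, drawer_front, runner, stretcher}
5. cam@(2, 1) [-y clear] — {cam, dowel, drawer_front, runner, stretcher}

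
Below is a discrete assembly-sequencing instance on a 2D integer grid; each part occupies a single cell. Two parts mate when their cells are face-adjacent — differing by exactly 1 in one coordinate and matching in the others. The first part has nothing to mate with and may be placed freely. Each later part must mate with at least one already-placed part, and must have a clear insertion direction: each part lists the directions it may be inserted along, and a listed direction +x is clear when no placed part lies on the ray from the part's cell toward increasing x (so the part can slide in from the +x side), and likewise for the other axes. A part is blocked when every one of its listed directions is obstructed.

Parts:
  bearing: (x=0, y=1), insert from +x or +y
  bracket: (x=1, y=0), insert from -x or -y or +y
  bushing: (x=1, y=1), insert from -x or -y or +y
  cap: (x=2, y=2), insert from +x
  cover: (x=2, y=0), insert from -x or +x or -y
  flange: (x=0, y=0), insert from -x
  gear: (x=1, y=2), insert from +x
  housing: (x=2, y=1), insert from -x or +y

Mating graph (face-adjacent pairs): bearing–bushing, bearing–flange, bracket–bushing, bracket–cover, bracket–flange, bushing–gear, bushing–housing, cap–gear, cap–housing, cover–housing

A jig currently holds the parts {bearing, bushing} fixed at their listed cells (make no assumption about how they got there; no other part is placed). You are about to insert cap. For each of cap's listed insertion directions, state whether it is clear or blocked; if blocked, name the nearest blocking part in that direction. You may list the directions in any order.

+x: ray from cap(2, 2) has no placed part ⇒ clear

+x: clear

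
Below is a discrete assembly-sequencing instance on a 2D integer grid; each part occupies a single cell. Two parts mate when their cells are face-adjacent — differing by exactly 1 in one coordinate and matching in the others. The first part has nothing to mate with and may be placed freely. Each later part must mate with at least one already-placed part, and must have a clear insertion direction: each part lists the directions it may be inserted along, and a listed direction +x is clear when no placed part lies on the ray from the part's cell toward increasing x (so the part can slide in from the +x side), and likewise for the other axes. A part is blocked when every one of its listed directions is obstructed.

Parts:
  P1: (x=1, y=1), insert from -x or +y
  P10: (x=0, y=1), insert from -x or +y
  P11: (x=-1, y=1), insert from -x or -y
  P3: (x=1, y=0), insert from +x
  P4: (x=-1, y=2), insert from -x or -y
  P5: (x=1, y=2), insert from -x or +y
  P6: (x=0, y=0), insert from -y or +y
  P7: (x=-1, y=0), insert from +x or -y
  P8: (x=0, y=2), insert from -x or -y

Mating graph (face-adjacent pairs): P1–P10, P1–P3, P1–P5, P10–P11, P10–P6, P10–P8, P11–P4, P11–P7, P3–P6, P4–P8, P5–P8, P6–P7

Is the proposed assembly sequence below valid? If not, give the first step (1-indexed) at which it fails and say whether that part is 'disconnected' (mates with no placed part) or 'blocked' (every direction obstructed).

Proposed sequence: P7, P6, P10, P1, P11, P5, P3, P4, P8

1. P7@(-1, 0) [+x clear] — {P7}
2. P6@(0, 0) [-y clear] — {P6, P7}
3. P10@(0, 1) [-x clear] — {P10, P6, P7}
4. P1@(1, 1) [+y clear] — {P1, P10, P6, P7}
5. P11@(-1, 1) [-x clear] — {P1, P10, P11, P6, P7}
6. P5@(1, 2) [-x clear] — {P1, P10, P11, P5, P6, P7}
7. P3@(1, 0) [+x clear] — {P1, P10, P11, P3, P5, P6, P7}
8. P4@(-1, 2) [-x clear] — {P1, P10, P11, P3, P4, P5, P6, P7}
9. P8@(0, 2) — -x/-y all obstructed ⇒ blocked

Invalid at step 9 (blocked)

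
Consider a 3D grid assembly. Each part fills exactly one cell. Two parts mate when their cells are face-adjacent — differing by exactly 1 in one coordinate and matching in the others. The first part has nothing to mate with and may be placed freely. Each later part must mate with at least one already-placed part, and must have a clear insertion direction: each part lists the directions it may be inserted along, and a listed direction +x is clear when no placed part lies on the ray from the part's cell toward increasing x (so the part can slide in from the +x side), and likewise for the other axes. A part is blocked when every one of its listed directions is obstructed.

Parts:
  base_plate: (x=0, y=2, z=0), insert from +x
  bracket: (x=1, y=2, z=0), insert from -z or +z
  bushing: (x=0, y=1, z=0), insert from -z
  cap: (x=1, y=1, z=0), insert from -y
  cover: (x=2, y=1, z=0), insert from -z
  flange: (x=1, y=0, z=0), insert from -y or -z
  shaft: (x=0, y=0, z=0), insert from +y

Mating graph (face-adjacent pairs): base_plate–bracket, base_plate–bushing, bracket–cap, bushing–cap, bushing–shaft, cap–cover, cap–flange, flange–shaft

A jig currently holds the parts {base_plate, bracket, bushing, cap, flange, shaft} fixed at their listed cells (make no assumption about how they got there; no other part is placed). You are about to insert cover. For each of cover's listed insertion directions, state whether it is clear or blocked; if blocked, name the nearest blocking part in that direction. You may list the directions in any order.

-z: ray from cover(2, 1, 0) has no placed part ⇒ clear

-z: clear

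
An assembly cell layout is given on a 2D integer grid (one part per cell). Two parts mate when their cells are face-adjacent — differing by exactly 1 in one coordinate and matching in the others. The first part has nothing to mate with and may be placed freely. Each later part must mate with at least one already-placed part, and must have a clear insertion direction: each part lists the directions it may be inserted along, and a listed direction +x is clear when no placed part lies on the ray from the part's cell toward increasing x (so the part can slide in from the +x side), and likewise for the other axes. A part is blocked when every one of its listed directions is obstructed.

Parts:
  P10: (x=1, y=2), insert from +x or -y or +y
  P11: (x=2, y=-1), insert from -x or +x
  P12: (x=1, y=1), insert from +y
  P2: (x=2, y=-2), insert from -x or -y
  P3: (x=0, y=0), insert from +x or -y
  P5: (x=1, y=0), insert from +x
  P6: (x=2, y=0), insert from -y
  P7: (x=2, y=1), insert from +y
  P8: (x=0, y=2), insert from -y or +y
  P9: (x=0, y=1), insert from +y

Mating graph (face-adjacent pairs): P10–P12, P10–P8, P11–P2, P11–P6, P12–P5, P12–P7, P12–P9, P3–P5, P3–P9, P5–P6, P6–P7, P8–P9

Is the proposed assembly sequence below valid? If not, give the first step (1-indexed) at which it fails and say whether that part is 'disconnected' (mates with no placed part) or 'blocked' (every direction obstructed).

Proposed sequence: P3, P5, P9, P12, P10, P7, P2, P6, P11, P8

Invalid at step 7 (disconnected)

1. P3@(0, 0) [+x clear] — {P3}
2. P5@(1, 0) [+x clear] — {P3, P5}
3. P9@(0, 1) [+y clear] — {P3, P5, P9}
4. P12@(1, 1) [+y clear] — {P12, P3, P5, P9}
5. P10@(1, 2) [+x clear] — {P10, P12, P3, P5, P9}
6. P7@(2, 1) [+y clear] — {P10, P12, P3, P5, P7, P9}
7. P2@(2, -2) — no placed neighbour ⇒ disconnected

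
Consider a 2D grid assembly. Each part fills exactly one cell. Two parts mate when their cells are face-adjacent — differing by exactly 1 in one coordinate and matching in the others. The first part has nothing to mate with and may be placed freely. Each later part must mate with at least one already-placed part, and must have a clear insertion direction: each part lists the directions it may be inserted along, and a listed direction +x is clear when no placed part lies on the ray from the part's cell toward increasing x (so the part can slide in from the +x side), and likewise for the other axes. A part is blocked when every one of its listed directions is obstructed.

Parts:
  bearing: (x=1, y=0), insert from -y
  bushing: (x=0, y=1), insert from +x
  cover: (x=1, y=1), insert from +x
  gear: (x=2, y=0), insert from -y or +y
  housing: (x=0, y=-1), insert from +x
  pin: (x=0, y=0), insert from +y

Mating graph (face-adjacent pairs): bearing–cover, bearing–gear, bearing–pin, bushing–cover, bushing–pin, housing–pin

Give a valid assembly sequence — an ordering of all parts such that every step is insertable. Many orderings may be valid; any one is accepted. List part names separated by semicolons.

gear; bearing; pin; bushing; cover; housing

1. gear@(2, 0) [-y clear] — {gear}
2. bearing@(1, 0) [-y clear] — {bearing, gear}
3. pin@(0, 0) [+y clear] — {bearing, gear, pin}
4. bushing@(0, 1) [+x clear] — {bearing, bushing, gear, pin}
5. cover@(1, 1) [+x clear] — {bearing, bushing, cover, gear, pin}
6. housing@(0, -1) [+x clear] — {bearing, bushing, cover, gear, housing, pin}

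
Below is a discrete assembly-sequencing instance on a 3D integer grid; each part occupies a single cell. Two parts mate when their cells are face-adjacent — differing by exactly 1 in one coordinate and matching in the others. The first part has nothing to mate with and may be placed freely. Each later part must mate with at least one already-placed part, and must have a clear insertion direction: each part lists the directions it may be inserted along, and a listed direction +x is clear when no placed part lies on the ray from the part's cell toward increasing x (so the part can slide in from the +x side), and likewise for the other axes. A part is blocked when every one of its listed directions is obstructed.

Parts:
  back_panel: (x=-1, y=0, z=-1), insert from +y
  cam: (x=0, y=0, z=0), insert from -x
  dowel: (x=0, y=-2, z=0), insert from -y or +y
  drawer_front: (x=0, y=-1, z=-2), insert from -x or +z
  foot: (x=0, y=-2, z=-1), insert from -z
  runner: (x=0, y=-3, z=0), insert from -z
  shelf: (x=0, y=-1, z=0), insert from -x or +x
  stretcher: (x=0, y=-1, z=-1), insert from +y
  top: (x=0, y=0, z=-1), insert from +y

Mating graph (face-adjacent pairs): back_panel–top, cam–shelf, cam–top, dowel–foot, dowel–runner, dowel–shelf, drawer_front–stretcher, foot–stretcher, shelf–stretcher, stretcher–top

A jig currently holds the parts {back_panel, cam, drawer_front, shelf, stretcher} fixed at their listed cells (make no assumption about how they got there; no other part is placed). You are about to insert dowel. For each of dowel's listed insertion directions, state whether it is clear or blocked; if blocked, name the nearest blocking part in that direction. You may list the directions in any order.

+y: blocked by shelf; -y: clear

-y: ray from dowel(0, -2, 0) has no placed part ⇒ clear
+y: nearest on ray is shelf@(0, -1, 0) ⇒ blocked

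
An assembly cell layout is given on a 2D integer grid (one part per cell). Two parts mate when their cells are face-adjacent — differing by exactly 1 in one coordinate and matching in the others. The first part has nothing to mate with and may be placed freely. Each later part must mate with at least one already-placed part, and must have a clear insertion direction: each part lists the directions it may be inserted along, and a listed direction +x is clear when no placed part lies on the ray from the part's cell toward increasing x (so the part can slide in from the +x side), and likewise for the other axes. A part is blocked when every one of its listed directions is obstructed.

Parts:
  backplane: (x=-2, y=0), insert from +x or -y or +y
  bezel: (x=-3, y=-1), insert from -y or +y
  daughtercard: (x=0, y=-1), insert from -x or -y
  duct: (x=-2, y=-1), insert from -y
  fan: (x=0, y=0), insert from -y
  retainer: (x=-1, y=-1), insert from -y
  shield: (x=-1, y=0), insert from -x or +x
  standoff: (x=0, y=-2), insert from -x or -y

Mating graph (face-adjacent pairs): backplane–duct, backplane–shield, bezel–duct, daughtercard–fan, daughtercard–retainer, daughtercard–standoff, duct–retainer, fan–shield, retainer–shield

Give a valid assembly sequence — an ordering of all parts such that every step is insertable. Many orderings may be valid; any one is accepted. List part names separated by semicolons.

shield; retainer; backplane; fan; daughtercard; standoff; duct; bezel

1. shield@(-1, 0) [-x clear] — {shield}
2. retainer@(-1, -1) [-y clear] — {retainer, shield}
3. backplane@(-2, 0) [-y clear] — {backplane, retainer, shield}
4. fan@(0, 0) [-y clear] — {backplane, fan, retainer, shield}
5. daughtercard@(0, -1) [-y clear] — {backplane, daughtercard, fan, retainer, shield}
6. standoff@(0, -2) [-x clear] — {backplane, daughtercard, fan, retainer, shield, standoff}
7. duct@(-2, -1) [-y clear] — {backplane, daughtercard, duct, fan, retainer, shield, standoff}
8. bezel@(-3, -1) [-y clear] — {backplane, bezel, daughtercard, duct, fan, retainer, shield, standoff}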